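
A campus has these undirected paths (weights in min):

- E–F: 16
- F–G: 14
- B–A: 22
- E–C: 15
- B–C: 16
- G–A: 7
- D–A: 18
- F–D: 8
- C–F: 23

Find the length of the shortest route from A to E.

Candidate routes:
A - G - F - E: 7+14+16 = 37
A - B - C - E: 22+16+15 = 53
A - D - F - E: 18+8+16 = 42
Cheapest is A - G - F - E at 37 min.

37 min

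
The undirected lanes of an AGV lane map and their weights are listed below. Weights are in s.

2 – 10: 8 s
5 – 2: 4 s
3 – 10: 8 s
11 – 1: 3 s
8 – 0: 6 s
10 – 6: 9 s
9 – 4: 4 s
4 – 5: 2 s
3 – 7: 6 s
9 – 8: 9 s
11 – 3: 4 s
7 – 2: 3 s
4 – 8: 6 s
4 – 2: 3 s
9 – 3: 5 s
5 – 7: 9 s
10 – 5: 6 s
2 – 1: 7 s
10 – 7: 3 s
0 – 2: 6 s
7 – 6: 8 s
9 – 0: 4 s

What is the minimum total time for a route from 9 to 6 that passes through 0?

Shortest 9→0: 9 → 0 = 4
Shortest 0→6: 0 → 2 → 7 → 6 = 17
Total via 0: 4 + 17 = 21 s.

21 s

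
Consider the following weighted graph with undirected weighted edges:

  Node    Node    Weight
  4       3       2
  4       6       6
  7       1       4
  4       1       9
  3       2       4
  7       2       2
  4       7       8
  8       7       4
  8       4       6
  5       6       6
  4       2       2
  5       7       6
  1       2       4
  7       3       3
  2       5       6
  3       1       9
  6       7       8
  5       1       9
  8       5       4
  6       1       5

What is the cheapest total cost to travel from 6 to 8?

10

Candidate routes:
6–4–8: 6+6 = 12
6–5–8: 6+4 = 10
The minimum is 10 via 6–5–8.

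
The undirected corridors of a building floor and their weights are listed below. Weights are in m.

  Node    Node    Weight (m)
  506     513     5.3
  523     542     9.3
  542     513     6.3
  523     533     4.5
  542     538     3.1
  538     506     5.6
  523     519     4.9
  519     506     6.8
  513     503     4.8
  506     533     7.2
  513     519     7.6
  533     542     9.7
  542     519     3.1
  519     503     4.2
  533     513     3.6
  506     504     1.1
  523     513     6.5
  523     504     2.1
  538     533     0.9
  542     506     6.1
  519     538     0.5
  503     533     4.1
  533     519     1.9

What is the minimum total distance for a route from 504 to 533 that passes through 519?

Best 504 to 519: 504–523–519 costing 7
Best 519 to 533: 519–538–533 costing 1.4
Total via 519: 7 + 1.4 = 8.4 m.

8.4 m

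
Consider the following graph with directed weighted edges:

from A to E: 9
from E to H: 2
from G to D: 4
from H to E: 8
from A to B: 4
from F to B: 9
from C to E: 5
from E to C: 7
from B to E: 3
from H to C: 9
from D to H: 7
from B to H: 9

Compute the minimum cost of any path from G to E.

19

Running Dijkstra from G:
G: 0
D: 4  (via G)
H: 11  (via D)
E: 19  (via H)
Shortest route: G–D–H–E = 19.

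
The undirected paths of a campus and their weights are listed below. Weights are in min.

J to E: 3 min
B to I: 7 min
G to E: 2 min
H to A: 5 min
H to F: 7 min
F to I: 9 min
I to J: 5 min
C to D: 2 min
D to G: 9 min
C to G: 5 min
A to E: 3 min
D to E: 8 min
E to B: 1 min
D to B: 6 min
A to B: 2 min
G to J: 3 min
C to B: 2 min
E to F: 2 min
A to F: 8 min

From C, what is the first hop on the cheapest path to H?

Candidate routes:
C → B → A → H: 2+2+5 = 9
C → B → E → A → H: 2+1+3+5 = 11
C → B → E → F → H: 2+1+2+7 = 12
Cheapest is C → B → A → H at 9 min.
So from C the first move is to B.

B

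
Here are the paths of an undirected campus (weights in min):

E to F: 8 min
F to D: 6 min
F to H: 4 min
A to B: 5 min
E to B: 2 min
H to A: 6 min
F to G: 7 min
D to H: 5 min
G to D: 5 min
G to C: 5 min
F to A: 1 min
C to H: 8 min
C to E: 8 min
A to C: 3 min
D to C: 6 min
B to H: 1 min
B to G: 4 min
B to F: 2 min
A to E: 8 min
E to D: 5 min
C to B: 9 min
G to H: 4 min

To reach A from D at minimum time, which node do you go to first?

F

Enumerating some paths:
D → F → A: 6+1 = 7
D → H → B → F → A: 5+1+2+1 = 9
D → H → F → A: 5+4+1 = 10
D → C → A: 6+3 = 9
The minimum is 7 min via D → F → A.
So from D the first move is to F.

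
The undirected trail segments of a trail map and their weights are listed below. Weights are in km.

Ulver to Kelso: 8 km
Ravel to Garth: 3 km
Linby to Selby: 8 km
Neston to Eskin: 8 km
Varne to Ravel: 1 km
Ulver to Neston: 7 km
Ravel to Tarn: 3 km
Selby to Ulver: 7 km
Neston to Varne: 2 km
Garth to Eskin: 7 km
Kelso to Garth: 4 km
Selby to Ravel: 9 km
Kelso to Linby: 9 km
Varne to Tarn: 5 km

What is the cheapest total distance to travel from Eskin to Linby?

20 km

Candidate routes:
Eskin → Neston → Varne → Ravel → Garth → Kelso → Linby: 8+2+1+3+4+9 = 27
Eskin → Garth → Kelso → Linby: 7+4+9 = 20
Eskin → Garth → Ravel → Selby → Linby: 7+3+9+8 = 27
The minimum is 20 km via Eskin → Garth → Kelso → Linby.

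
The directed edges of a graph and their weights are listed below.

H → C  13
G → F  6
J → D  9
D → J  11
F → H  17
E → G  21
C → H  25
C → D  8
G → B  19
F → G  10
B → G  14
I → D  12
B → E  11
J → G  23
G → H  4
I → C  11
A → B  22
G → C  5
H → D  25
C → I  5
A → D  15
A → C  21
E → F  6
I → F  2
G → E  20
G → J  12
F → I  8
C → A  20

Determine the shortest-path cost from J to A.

48

Settle nodes by increasing distance from J:
J: 0
D: 9  (via J)
G: 23  (via J)
H: 27  (via G)
C: 28  (via G)
F: 29  (via G)
I: 33  (via C)
B: 42  (via G)
E: 43  (via G)
A: 48  (via C)
Shortest route: J → G → C → A = 48.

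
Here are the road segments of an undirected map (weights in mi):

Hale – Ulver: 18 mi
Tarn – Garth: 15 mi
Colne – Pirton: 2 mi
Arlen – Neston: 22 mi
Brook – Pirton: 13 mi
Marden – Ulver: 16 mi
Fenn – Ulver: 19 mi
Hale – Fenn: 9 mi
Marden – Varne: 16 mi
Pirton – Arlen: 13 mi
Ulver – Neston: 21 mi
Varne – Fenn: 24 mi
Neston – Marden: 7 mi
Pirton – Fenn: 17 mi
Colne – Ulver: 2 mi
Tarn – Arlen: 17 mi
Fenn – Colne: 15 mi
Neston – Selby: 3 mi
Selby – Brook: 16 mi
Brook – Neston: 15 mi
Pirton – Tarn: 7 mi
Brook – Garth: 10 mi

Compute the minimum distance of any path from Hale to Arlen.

35 mi

Enumerating some paths:
Hale → Ulver → Colne → Pirton → Arlen: 18+2+2+13 = 35
Hale → Fenn → Pirton → Arlen: 9+17+13 = 39
The minimum is 35 mi via Hale → Ulver → Colne → Pirton → Arlen.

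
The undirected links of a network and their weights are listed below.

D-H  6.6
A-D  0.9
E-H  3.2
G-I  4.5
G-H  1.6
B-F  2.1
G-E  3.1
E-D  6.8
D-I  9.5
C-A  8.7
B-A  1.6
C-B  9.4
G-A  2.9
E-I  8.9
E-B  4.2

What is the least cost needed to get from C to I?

Candidate routes:
C → B → A → G → I: 9.4+1.6+2.9+4.5 = 18.4
C → A → D → I: 8.7+0.9+9.5 = 19.1
C → A → G → I: 8.7+2.9+4.5 = 16.1
Cheapest is C → A → G → I at 16.1.

16.1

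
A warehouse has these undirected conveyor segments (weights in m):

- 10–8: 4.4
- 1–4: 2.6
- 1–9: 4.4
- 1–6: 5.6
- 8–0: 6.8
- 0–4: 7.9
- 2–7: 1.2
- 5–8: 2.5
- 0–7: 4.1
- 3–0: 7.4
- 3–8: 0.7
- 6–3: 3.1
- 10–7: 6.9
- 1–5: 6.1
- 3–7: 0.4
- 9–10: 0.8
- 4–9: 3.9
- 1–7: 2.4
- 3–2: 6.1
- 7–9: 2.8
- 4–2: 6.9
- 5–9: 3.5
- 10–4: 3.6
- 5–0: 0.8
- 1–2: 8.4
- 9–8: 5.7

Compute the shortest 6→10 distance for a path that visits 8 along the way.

8.2 m

Shortest 6→8: 6–3–8 = 3.8
Shortest 8→10: 8–10 = 4.4
Total via 8: 3.8 + 4.4 = 8.2 m.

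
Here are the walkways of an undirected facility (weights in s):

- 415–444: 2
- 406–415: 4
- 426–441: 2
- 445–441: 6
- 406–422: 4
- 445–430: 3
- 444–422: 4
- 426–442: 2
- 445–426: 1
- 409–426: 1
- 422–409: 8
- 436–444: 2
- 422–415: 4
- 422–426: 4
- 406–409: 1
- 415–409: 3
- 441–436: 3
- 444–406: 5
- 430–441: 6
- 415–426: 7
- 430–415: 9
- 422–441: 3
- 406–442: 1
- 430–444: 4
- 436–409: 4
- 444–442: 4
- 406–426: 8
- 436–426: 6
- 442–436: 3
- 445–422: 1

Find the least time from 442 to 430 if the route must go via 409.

7 s

Shortest 442→409: 442 → 406 → 409 = 2
Best 409 to 430: 409 → 426 → 445 → 430 costing 5
Total via 409: 2 + 5 = 7 s.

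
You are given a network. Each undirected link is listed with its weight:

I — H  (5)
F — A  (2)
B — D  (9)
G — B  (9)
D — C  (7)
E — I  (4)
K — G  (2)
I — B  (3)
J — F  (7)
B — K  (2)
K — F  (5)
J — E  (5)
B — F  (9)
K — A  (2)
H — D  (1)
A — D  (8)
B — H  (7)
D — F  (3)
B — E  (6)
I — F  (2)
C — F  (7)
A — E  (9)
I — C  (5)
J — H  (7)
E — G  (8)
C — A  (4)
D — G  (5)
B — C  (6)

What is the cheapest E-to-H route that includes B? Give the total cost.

13

Best E to B: E–B costing 6
Shortest B→H: B–H = 7
Total via B: 6 + 7 = 13.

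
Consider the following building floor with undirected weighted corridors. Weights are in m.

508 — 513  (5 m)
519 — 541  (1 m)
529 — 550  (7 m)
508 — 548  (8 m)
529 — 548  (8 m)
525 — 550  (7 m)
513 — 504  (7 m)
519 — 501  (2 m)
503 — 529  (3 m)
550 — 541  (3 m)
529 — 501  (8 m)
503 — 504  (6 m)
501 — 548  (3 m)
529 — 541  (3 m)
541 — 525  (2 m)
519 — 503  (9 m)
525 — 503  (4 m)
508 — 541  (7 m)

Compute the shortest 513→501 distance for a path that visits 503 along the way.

Best 513 to 503: 513 → 504 → 503 costing 13
Best 503 to 501: 503 → 529 → 541 → 519 → 501 costing 9
Total via 503: 13 + 9 = 22 m.

22 m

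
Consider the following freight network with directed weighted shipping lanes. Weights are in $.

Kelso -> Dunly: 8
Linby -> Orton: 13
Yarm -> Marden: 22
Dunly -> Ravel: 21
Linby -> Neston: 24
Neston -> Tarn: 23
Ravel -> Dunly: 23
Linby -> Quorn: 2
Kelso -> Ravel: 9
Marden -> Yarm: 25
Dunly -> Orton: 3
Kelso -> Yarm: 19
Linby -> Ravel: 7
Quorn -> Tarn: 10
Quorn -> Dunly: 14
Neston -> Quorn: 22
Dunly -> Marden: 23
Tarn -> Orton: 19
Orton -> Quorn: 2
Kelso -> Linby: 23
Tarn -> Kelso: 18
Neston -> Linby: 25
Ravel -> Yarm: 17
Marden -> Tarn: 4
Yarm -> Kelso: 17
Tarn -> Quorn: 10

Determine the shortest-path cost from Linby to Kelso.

$30

Candidate routes:
Linby → Quorn → Tarn → Kelso: 2+10+18 = 30
Linby → Ravel → Yarm → Kelso: 7+17+17 = 41
Cheapest is Linby → Quorn → Tarn → Kelso at $30.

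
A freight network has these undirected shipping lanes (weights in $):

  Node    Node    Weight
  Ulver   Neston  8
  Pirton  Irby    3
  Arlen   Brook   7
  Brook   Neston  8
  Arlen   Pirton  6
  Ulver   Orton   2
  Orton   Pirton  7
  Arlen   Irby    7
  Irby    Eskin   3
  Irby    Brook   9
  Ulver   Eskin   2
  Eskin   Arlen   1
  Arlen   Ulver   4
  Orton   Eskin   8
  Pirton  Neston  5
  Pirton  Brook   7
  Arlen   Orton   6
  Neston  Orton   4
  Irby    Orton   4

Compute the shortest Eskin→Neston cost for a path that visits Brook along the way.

Shortest Eskin→Brook: Eskin → Arlen → Brook = 8
Best Brook to Neston: Brook → Neston costing 8
Total via Brook: 8 + 8 = $16.

$16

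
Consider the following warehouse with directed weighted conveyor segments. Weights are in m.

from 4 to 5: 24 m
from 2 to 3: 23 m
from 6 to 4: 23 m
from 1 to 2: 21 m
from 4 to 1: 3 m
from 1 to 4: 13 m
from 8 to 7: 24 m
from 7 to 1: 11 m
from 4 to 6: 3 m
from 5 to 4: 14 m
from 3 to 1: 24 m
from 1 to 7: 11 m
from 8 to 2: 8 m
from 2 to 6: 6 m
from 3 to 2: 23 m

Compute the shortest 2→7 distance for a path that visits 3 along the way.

Best 2 to 3: 2 → 3 costing 23
Best 3 to 7: 3 → 1 → 7 costing 35
Total via 3: 23 + 35 = 58 m.

58 m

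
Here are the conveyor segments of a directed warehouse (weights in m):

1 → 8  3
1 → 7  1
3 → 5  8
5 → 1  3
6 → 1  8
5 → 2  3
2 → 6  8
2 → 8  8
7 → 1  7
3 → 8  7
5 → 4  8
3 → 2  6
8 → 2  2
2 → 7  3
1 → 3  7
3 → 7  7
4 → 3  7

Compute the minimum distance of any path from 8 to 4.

35 m

Running Dijkstra from 8:
8: 0
2: 2  (via 8)
7: 5  (via 2)
6: 10  (via 2)
1: 12  (via 7)
3: 19  (via 1)
5: 27  (via 3)
4: 35  (via 5)
Shortest route: 8–2–7–1–3–5–4 = 35 m.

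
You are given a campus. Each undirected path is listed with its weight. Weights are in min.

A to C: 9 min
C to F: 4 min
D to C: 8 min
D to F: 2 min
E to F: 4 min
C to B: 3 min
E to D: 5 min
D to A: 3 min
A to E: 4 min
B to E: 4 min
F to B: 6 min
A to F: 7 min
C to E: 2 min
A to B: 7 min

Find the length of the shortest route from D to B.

Compare a few routes:
D → F → B: 2+6 = 8
D → F → C → B: 2+4+3 = 9
D → E → B: 5+4 = 9
The minimum is 8 min via D → F → B.

8 min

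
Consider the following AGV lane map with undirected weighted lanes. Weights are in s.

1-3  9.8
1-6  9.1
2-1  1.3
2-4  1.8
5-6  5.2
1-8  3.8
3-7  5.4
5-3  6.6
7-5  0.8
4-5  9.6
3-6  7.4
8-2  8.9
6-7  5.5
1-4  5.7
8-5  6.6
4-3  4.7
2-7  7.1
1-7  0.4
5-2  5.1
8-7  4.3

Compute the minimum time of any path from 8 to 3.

Compare a few routes:
8–1–7–3: 3.8+0.4+5.4 = 9.6
8–1–7–5–3: 3.8+0.4+0.8+6.6 = 11.6
8–7–3: 4.3+5.4 = 9.7
Cheapest is 8–1–7–3 at 9.6 s.

9.6 s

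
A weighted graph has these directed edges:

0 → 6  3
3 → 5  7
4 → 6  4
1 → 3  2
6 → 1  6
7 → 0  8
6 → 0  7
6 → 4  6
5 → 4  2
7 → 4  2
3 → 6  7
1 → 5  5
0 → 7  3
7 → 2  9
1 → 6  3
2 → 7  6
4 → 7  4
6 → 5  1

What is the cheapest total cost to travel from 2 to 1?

18

Running Dijkstra from 2:
2: 0
7: 6  (via 2)
4: 8  (via 7)
6: 12  (via 4)
5: 13  (via 6)
0: 14  (via 7)
1: 18  (via 6)
Shortest route: 2 → 7 → 4 → 6 → 1 = 18.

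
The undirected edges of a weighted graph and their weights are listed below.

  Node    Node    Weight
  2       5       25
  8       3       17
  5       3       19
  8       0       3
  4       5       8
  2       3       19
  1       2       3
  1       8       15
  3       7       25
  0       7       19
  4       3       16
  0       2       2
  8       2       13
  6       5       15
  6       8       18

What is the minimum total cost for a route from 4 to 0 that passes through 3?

Shortest 4→3: 4–3 = 16
Shortest 3→0: 3–8–0 = 20
Total via 3: 16 + 20 = 36.

36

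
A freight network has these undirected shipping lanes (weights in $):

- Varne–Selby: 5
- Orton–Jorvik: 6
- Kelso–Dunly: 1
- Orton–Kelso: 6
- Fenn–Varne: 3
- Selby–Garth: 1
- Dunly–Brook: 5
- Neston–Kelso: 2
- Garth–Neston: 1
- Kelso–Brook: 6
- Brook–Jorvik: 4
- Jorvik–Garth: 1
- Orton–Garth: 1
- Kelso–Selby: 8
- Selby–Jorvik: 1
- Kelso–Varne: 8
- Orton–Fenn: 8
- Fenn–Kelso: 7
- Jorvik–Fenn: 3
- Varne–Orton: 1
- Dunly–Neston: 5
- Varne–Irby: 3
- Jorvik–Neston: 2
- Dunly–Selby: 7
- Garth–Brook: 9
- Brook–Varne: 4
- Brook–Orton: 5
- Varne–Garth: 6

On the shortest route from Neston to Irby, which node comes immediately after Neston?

Enumerating some paths:
Neston - Garth - Orton - Varne - Irby: 1+1+1+3 = 6
Neston - Jorvik - Selby - Garth - Orton - Varne - Irby: 2+1+1+1+1+3 = 9
Neston - Jorvik - Garth - Orton - Varne - Irby: 2+1+1+1+3 = 8
Neston - Garth - Selby - Varne - Irby: 1+1+5+3 = 10
The minimum is $6 via Neston - Garth - Orton - Varne - Irby.
So from Neston the first move is to Garth.

Garth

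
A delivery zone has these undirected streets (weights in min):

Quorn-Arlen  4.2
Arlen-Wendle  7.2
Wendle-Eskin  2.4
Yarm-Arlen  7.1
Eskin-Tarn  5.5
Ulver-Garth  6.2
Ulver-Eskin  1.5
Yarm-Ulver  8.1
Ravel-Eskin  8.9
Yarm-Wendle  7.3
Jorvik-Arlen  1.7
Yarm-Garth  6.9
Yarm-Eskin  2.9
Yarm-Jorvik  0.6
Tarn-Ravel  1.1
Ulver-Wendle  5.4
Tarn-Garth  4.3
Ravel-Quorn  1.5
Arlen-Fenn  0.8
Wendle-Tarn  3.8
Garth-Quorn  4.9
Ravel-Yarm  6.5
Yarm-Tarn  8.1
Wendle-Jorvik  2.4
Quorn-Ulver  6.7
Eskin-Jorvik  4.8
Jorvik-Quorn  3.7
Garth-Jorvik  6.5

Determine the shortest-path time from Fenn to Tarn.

Shortest distances from Fenn:
Fenn: 0
Arlen: 0.8  (via Fenn)
Jorvik: 2.5  (via Arlen)
Yarm: 3.1  (via Jorvik)
Wendle: 4.9  (via Jorvik)
Quorn: 5  (via Arlen)
Eskin: 6  (via Yarm)
Ravel: 6.5  (via Quorn)
Ulver: 7.5  (via Eskin)
Tarn: 7.6  (via Ravel)
Shortest route: Fenn–Arlen–Quorn–Ravel–Tarn = 7.6 min.

7.6 min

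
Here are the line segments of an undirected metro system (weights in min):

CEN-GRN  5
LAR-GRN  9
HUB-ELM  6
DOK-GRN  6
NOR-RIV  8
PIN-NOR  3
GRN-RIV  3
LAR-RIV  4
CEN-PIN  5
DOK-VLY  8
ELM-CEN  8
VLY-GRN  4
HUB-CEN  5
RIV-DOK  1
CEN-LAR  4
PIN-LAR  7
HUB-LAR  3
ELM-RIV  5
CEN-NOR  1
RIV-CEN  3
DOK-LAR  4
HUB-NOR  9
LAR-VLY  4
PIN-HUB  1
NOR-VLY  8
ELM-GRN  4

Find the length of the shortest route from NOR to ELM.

9 min

Shortest distances from NOR:
NOR: 0
CEN: 1  (via NOR)
PIN: 3  (via NOR)
HUB: 4  (via PIN)
RIV: 4  (via CEN)
LAR: 5  (via CEN)
DOK: 5  (via RIV)
GRN: 6  (via CEN)
VLY: 8  (via NOR)
ELM: 9  (via CEN)
Shortest route: NOR → CEN → ELM = 9 min.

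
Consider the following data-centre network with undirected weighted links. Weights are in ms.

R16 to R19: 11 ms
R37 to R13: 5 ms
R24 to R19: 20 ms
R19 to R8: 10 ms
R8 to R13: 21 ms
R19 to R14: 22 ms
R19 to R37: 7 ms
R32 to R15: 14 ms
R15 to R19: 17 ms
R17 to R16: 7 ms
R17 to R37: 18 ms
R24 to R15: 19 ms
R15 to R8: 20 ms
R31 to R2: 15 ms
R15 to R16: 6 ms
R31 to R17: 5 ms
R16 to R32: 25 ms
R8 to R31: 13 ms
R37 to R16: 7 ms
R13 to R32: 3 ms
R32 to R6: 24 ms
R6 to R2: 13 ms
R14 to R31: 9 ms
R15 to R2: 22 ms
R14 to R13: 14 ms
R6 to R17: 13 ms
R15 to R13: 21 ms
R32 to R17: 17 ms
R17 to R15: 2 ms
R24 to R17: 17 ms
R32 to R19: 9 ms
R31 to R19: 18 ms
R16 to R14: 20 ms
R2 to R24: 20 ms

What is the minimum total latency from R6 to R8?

31 ms

Shortest distances from R6:
R6: 0
R17: 13  (via R6)
R2: 13  (via R6)
R15: 15  (via R17)
R31: 18  (via R17)
R16: 20  (via R17)
R32: 24  (via R6)
R13: 27  (via R32)
R37: 27  (via R16)
R14: 27  (via R31)
R24: 30  (via R17)
R8: 31  (via R31)
Shortest route: R6 → R17 → R31 → R8 = 31 ms.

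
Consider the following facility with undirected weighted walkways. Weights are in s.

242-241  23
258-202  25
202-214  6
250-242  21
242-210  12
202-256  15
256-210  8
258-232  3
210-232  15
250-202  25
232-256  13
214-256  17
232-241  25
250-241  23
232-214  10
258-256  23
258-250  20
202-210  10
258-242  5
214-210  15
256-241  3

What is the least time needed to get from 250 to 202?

Candidate routes:
250 → 258 → 232 → 214 → 202: 20+3+10+6 = 39
250 → 241 → 256 → 202: 23+3+15 = 41
250 → 202: 25 = 25
250 → 242 → 210 → 202: 21+12+10 = 43
The minimum is 25 s via 250 → 202.

25 s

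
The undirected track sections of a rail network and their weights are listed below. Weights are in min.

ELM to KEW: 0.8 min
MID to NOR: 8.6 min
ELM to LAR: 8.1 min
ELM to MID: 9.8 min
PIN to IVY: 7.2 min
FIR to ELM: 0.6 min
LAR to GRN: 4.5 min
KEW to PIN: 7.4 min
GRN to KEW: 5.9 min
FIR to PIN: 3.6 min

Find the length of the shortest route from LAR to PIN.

12.3 min

Shortest distances from LAR:
LAR: 0
GRN: 4.5  (via LAR)
ELM: 8.1  (via LAR)
FIR: 8.7  (via ELM)
KEW: 8.9  (via ELM)
PIN: 12.3  (via FIR)
Shortest route: LAR–ELM–FIR–PIN = 12.3 min.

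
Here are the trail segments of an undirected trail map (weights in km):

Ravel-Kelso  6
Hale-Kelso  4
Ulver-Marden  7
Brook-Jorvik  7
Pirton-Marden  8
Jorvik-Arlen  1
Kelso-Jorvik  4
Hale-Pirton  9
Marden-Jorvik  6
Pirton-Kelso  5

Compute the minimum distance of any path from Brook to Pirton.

16 km

Running Dijkstra from Brook:
Brook: 0
Jorvik: 7  (via Brook)
Arlen: 8  (via Jorvik)
Kelso: 11  (via Jorvik)
Marden: 13  (via Jorvik)
Hale: 15  (via Kelso)
Pirton: 16  (via Kelso)
Shortest route: Brook–Jorvik–Kelso–Pirton = 16 km.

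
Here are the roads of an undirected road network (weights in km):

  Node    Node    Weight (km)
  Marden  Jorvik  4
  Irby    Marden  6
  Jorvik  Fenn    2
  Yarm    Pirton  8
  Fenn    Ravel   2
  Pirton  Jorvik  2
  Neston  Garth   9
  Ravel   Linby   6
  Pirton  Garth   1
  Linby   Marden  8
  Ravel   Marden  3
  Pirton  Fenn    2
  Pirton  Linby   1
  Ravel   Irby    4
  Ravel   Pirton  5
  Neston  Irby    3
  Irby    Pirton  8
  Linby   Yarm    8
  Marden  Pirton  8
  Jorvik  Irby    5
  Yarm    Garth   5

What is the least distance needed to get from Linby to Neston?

11 km

Shortest distances from Linby:
Linby: 0
Pirton: 1  (via Linby)
Garth: 2  (via Pirton)
Jorvik: 3  (via Pirton)
Fenn: 3  (via Pirton)
Ravel: 5  (via Fenn)
Marden: 7  (via Jorvik)
Yarm: 7  (via Garth)
Irby: 8  (via Jorvik)
Neston: 11  (via Garth)
Shortest route: Linby–Pirton–Garth–Neston = 11 km.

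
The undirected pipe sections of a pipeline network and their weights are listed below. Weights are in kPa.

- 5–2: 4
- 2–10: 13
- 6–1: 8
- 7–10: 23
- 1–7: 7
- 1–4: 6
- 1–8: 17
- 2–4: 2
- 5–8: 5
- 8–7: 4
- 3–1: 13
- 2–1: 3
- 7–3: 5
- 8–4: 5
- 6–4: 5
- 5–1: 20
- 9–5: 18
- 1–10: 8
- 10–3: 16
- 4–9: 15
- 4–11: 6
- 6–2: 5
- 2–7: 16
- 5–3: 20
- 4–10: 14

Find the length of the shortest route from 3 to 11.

Enumerating some paths:
3 - 7 - 1 - 4 - 11: 5+7+6+6 = 24
3 - 7 - 8 - 4 - 11: 5+4+5+6 = 20
3 - 1 - 2 - 4 - 11: 13+3+2+6 = 24
3 - 7 - 1 - 2 - 4 - 11: 5+7+3+2+6 = 23
Cheapest is 3 - 7 - 8 - 4 - 11 at 20 kPa.

20 kPa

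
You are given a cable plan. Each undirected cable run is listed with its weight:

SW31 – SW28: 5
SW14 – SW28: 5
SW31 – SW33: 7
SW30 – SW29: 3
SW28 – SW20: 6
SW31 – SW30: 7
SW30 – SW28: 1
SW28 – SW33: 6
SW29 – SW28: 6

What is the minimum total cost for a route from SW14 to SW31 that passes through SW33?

Best SW14 to SW33: SW14 → SW28 → SW33 costing 11
Shortest SW33→SW31: SW33 → SW31 = 7
Total via SW33: 11 + 7 = 18.

18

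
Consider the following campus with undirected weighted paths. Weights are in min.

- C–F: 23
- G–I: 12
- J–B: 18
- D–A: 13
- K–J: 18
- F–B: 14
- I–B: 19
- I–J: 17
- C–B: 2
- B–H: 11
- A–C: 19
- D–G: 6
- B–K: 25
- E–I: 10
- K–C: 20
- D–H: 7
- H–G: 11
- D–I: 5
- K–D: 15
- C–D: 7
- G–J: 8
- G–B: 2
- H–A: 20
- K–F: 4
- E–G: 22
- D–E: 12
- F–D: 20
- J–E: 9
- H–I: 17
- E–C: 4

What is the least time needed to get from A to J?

Running Dijkstra from A:
A: 0
D: 13  (via A)
I: 18  (via D)
C: 19  (via A)
G: 19  (via D)
H: 20  (via A)
B: 21  (via C)
E: 23  (via C)
J: 27  (via G)
Shortest route: A → D → G → J = 27 min.

27 min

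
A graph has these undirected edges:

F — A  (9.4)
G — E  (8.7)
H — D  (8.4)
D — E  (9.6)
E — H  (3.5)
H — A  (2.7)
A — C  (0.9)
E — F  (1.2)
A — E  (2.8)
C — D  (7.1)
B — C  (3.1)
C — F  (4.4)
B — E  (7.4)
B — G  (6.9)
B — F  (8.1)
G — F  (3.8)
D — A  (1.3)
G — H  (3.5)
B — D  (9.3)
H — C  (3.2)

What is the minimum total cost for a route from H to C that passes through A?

3.6

Shortest H→A: H–A = 2.7
Shortest A→C: A–C = 0.9
Total via A: 2.7 + 0.9 = 3.6.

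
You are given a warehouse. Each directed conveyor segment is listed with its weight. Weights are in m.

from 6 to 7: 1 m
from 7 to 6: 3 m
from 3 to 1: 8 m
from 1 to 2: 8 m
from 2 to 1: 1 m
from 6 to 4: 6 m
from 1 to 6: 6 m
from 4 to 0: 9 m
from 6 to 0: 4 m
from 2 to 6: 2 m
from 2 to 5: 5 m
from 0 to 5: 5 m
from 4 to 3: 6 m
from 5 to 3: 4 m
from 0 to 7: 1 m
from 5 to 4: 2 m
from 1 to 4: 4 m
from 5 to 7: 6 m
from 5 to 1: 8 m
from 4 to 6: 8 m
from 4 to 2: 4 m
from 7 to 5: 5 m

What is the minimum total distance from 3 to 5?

Enumerating some paths:
3–1–2–5: 8+8+5 = 21
3–1–6–7–5: 8+6+1+5 = 20
The minimum is 20 m via 3–1–6–7–5.

20 m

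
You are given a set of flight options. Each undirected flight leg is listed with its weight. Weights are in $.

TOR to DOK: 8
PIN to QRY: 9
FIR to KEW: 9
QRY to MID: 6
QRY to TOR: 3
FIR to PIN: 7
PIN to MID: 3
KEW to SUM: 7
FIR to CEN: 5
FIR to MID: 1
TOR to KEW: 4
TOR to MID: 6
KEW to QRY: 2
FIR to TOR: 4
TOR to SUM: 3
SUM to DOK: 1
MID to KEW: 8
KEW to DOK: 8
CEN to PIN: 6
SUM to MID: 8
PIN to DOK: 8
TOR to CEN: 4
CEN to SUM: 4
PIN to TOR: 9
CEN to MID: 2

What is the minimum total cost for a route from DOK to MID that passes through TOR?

$9

Shortest DOK→TOR: DOK–SUM–TOR = 4
Best TOR to MID: TOR–FIR–MID costing 5
Total via TOR: 4 + 5 = $9.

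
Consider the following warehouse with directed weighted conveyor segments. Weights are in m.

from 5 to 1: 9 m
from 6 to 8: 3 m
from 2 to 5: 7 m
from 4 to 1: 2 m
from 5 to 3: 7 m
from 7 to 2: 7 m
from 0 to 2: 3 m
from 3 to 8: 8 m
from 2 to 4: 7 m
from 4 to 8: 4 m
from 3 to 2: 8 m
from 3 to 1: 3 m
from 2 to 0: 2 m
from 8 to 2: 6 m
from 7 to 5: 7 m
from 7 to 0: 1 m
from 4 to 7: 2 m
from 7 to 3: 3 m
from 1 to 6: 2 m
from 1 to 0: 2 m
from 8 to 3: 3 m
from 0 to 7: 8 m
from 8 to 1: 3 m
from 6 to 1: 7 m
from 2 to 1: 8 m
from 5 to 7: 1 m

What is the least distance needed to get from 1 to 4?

Shortest distances from 1:
1: 0
0: 2  (via 1)
6: 2  (via 1)
2: 5  (via 0)
8: 5  (via 6)
3: 8  (via 8)
7: 10  (via 0)
4: 12  (via 2)
Shortest route: 1 → 0 → 2 → 4 = 12 m.

12 m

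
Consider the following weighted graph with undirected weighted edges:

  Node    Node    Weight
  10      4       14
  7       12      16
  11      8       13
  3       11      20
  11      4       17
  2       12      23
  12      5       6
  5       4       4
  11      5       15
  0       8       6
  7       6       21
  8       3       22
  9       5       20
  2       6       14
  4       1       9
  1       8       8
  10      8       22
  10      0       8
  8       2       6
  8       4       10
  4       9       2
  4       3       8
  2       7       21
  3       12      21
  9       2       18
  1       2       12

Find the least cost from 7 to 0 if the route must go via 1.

Shortest 7→1: 7 → 2 → 1 = 33
Shortest 1→0: 1 → 8 → 0 = 14
Total via 1: 33 + 14 = 47.

47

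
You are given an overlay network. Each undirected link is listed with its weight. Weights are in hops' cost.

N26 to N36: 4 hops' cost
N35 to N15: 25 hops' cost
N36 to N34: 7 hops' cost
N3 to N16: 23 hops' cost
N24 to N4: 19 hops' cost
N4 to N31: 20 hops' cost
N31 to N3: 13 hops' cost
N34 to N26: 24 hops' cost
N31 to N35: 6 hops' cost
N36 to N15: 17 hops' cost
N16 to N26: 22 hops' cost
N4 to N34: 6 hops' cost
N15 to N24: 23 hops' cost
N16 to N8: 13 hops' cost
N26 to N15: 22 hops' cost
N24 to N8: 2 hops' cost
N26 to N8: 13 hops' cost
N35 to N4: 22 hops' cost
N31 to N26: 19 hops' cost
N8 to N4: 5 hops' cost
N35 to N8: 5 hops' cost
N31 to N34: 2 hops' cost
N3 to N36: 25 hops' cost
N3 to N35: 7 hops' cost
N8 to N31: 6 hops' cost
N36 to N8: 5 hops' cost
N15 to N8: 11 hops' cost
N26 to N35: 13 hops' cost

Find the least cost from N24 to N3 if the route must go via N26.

Shortest N24→N26: N24–N8–N36–N26 = 11
Shortest N26→N3: N26–N35–N3 = 20
Total via N26: 11 + 20 = 31 hops' cost.

31 hops' cost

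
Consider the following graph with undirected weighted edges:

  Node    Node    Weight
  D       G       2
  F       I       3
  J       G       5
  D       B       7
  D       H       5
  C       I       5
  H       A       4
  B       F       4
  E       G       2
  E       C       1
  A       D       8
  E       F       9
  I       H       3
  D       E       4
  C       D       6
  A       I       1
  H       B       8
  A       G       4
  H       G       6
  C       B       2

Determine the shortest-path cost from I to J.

Running Dijkstra from I:
I: 0
A: 1  (via I)
F: 3  (via I)
H: 3  (via I)
C: 5  (via I)
G: 5  (via A)
E: 6  (via C)
B: 7  (via F)
D: 7  (via G)
J: 10  (via G)
Shortest route: I–A–G–J = 10.

10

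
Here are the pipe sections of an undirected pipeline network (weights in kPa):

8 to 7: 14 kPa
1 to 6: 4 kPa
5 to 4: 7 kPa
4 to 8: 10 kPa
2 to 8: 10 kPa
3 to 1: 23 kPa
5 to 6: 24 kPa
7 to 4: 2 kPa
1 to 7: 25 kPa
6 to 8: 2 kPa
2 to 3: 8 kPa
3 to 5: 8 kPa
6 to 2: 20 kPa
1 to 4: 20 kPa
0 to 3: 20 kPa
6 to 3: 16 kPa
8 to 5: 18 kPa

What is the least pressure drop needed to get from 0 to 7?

Compare a few routes:
0 → 3 → 5 → 4 → 7: 20+8+7+2 = 37
0 → 3 → 2 → 8 → 7: 20+8+10+14 = 52
0 → 3 → 6 → 8 → 4 → 7: 20+16+2+10+2 = 50
0 → 3 → 2 → 8 → 4 → 7: 20+8+10+10+2 = 50
The minimum is 37 kPa via 0 → 3 → 5 → 4 → 7.

37 kPa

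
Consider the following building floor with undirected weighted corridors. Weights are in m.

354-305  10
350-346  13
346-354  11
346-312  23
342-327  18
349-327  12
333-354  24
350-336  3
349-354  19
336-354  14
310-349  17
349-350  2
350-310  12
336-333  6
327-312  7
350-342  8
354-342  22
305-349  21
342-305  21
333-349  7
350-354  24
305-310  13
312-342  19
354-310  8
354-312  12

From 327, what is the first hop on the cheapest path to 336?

349

Enumerating some paths:
327–342–350–336: 18+8+3 = 29
327–349–350–336: 12+2+3 = 17
327–349–333–336: 12+7+6 = 25
Cheapest is 327–349–350–336 at 17 m.
So from 327 the first move is to 349.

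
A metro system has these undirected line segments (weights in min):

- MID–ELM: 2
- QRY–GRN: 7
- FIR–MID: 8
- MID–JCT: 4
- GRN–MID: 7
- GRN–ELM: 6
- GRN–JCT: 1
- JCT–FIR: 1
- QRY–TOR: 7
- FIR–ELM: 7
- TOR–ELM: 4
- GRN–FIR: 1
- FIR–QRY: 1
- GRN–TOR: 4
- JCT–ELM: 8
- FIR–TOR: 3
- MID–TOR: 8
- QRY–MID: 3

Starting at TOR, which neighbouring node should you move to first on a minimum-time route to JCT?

FIR

Enumerating some paths:
TOR - FIR - GRN - JCT: 3+1+1 = 5
TOR - FIR - JCT: 3+1 = 4
TOR - GRN - JCT: 4+1 = 5
Cheapest is TOR - FIR - JCT at 4 min.
So from TOR the first move is to FIR.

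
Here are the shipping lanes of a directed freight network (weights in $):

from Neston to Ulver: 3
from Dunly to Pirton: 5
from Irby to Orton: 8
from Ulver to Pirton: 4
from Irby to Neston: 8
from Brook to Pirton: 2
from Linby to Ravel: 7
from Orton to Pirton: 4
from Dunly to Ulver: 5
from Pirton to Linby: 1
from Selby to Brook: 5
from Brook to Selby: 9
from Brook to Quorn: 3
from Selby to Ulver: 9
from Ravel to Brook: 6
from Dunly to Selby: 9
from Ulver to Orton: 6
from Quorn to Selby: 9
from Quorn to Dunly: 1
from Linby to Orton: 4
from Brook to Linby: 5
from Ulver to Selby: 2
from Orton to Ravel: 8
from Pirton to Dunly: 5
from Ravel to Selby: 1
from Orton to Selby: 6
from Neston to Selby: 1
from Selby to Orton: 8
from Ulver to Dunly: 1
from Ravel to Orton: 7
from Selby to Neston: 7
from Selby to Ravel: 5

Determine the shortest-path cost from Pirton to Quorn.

Shortest distances from Pirton:
Pirton: 0
Linby: 1  (via Pirton)
Dunly: 5  (via Pirton)
Orton: 5  (via Linby)
Ravel: 8  (via Linby)
Selby: 9  (via Ravel)
Ulver: 10  (via Dunly)
Brook: 14  (via Ravel)
Neston: 16  (via Selby)
Quorn: 17  (via Brook)
Shortest route: Pirton → Linby → Ravel → Brook → Quorn = $17.

$17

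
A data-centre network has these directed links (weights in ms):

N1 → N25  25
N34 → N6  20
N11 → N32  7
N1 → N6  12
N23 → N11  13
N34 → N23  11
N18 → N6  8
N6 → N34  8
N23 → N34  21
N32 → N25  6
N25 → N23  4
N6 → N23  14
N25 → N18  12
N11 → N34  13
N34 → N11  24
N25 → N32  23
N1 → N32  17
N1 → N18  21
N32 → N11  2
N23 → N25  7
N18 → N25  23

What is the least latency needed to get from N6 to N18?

Candidate routes:
N6–N23–N25–N18: 14+7+12 = 33
N6–N23–N11–N32–N25–N18: 14+13+7+6+12 = 52
N6–N34–N23–N25–N18: 8+11+7+12 = 38
N6–N34–N23–N11–N32–N25–N18: 8+11+13+7+6+12 = 57
Cheapest is N6–N23–N25–N18 at 33 ms.

33 ms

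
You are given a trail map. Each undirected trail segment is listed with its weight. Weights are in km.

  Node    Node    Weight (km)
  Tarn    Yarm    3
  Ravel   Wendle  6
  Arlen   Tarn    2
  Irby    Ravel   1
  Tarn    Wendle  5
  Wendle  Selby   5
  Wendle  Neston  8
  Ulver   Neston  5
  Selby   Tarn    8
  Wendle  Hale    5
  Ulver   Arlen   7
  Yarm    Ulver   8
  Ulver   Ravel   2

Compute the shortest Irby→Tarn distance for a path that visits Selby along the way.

Best Irby to Selby: Irby–Ravel–Wendle–Selby costing 12
Best Selby to Tarn: Selby–Tarn costing 8
Total via Selby: 12 + 8 = 20 km.

20 km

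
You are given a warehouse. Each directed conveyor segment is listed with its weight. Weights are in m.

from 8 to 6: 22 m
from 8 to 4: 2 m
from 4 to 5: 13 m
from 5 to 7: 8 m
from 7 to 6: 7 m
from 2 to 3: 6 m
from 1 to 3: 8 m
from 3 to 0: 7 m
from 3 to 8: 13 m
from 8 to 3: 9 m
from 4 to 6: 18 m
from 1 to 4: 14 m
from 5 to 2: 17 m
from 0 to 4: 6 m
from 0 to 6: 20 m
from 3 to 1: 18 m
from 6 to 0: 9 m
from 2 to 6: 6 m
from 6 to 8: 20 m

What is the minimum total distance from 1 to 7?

35 m

Compare a few routes:
1 - 3 - 0 - 4 - 5 - 7: 8+7+6+13+8 = 42
1 - 3 - 0 - 6 - 8 - 4 - 5 - 7: 8+7+20+20+2+13+8 = 78
1 - 4 - 5 - 7: 14+13+8 = 35
1 - 3 - 8 - 4 - 5 - 7: 8+13+2+13+8 = 44
The minimum is 35 m via 1 - 4 - 5 - 7.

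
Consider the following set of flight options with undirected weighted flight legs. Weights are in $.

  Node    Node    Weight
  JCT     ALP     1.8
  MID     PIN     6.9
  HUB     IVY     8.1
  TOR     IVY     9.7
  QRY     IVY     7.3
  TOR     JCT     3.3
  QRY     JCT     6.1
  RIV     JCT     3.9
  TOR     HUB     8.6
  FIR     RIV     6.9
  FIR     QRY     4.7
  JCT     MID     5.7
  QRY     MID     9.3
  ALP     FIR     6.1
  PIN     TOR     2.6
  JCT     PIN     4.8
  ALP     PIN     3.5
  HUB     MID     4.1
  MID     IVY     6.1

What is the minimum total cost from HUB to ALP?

$11.6

Enumerating some paths:
HUB–TOR–JCT–ALP: 8.6+3.3+1.8 = 13.7
HUB–MID–JCT–ALP: 4.1+5.7+1.8 = 11.6
HUB–TOR–PIN–ALP: 8.6+2.6+3.5 = 14.7
HUB–MID–PIN–ALP: 4.1+6.9+3.5 = 14.5
Cheapest is HUB–MID–JCT–ALP at $11.6.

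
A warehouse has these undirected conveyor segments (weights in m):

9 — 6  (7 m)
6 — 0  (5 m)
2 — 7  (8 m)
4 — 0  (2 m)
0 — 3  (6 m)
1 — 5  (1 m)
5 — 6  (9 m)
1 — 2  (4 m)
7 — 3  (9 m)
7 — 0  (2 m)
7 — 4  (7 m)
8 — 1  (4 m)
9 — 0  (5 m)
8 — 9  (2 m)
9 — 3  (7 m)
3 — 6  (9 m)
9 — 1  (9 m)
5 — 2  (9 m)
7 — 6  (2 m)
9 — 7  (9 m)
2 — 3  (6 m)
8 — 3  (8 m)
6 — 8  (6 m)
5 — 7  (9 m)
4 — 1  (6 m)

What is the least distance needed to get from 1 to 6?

Compare a few routes:
1–5–6: 1+9 = 10
1–5–7–6: 1+9+2 = 12
The minimum is 10 m via 1–5–6.

10 m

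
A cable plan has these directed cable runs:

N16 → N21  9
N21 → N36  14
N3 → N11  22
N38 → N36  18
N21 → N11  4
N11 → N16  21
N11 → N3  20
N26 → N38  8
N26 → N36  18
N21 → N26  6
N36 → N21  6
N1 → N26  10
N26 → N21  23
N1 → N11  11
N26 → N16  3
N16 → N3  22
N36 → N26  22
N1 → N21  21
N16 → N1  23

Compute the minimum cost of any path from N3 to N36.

Candidate routes:
N3–N11–N16–N1–N26–N36: 22+21+23+10+18 = 94
N3–N11–N16–N21–N26–N38–N36: 22+21+9+6+8+18 = 84
N3–N11–N16–N21–N26–N36: 22+21+9+6+18 = 76
N3–N11–N16–N21–N36: 22+21+9+14 = 66
Cheapest is N3–N11–N16–N21–N36 at 66.

66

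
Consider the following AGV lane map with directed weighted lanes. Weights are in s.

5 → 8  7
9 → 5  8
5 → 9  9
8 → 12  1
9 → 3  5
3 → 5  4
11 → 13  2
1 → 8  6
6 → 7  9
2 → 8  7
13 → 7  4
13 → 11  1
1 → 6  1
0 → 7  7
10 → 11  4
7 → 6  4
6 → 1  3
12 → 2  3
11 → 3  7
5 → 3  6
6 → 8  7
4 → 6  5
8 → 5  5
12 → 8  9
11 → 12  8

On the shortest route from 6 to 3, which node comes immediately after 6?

Enumerating some paths:
6 - 1 - 8 - 5 - 3: 3+6+5+6 = 20
6 - 8 - 5 - 3: 7+5+6 = 18
The minimum is 18 s via 6 - 8 - 5 - 3.
So from 6 the first move is to 8.

8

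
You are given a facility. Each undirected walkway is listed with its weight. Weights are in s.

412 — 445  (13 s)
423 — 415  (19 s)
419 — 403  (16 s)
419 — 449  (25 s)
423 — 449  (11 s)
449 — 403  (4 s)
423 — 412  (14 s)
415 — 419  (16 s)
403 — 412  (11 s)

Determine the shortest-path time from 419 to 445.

Running Dijkstra from 419:
419: 0
415: 16  (via 419)
403: 16  (via 419)
449: 20  (via 403)
412: 27  (via 403)
423: 31  (via 449)
445: 40  (via 412)
Shortest route: 419 → 403 → 412 → 445 = 40 s.

40 s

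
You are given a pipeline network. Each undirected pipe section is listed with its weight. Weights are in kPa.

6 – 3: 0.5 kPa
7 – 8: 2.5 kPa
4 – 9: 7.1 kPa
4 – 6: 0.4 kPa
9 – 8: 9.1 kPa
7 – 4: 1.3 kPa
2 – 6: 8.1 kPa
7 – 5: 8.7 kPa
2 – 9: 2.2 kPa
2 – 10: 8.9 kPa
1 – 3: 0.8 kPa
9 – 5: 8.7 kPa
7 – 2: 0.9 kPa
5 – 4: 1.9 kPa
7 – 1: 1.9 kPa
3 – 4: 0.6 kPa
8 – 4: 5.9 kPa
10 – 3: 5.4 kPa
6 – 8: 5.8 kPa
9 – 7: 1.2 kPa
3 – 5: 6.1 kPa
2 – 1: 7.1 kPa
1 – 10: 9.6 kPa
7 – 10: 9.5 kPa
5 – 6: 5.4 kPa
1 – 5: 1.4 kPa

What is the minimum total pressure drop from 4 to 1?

1.4 kPa

Candidate routes:
4–6–3–1: 0.4+0.5+0.8 = 1.7
4–3–1: 0.6+0.8 = 1.4
Cheapest is 4–3–1 at 1.4 kPa.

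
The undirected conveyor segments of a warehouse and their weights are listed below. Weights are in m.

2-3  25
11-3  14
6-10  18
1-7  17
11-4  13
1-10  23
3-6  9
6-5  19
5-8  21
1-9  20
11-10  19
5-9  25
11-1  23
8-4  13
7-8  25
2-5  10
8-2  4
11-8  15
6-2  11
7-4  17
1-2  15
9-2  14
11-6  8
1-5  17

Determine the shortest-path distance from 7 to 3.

44 m

Compare a few routes:
7 → 4 → 11 → 3: 17+13+14 = 44
7 → 8 → 2 → 6 → 3: 25+4+11+9 = 49
7 → 4 → 11 → 6 → 3: 17+13+8+9 = 47
Cheapest is 7 → 4 → 11 → 3 at 44 m.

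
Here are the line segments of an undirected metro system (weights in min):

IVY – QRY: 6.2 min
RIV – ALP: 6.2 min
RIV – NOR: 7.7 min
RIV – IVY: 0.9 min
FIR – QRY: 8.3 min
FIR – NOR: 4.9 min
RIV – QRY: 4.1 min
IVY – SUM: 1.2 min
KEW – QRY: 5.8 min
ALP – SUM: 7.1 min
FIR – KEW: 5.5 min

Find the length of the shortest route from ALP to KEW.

Enumerating some paths:
ALP–RIV–QRY–KEW: 6.2+4.1+5.8 = 16.1
ALP–SUM–IVY–RIV–QRY–KEW: 7.1+1.2+0.9+4.1+5.8 = 19.1
Cheapest is ALP–RIV–QRY–KEW at 16.1 min.

16.1 min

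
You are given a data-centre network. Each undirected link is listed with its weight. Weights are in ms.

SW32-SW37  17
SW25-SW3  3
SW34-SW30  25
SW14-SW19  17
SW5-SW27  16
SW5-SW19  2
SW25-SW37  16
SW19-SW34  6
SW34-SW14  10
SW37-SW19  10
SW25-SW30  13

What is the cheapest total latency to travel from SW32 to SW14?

Shortest distances from SW32:
SW32: 0
SW37: 17  (via SW32)
SW19: 27  (via SW37)
SW5: 29  (via SW19)
SW25: 33  (via SW37)
SW34: 33  (via SW19)
SW3: 36  (via SW25)
SW14: 43  (via SW34)
Shortest route: SW32–SW37–SW19–SW34–SW14 = 43 ms.

43 ms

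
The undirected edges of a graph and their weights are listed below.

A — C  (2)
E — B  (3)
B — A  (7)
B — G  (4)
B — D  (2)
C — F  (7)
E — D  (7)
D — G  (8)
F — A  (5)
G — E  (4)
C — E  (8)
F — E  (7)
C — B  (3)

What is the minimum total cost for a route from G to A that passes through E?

12

Shortest G→E: G → E = 4
Best E to A: E → B → C → A costing 8
Total via E: 4 + 8 = 12.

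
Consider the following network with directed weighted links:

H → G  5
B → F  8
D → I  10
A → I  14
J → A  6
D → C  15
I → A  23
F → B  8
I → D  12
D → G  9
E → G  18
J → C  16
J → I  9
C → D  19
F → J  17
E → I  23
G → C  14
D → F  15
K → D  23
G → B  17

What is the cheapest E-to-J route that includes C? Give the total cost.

Shortest E→C: E–G–C = 32
Shortest C→J: C–D–F–J = 51
Total via C: 32 + 51 = 83.

83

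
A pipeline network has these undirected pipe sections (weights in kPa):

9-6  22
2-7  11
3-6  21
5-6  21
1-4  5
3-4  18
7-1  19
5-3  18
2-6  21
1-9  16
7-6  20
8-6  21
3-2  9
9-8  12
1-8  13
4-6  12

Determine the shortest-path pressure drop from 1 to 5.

38 kPa

Candidate routes:
1–4–3–5: 5+18+18 = 41
1–4–6–5: 5+12+21 = 38
Cheapest is 1–4–6–5 at 38 kPa.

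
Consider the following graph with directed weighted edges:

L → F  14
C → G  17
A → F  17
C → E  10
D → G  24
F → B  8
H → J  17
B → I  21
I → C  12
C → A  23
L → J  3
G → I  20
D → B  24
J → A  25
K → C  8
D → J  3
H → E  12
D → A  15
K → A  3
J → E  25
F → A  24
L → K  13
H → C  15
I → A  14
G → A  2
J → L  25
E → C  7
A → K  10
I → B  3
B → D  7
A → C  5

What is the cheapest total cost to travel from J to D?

54

Candidate routes:
J - A - C - G - I - B - D: 25+5+17+20+3+7 = 77
J - L - F - B - D: 25+14+8+7 = 54
J - L - K - A - F - B - D: 25+13+3+17+8+7 = 73
J - A - F - B - D: 25+17+8+7 = 57
The minimum is 54 via J - L - F - B - D.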